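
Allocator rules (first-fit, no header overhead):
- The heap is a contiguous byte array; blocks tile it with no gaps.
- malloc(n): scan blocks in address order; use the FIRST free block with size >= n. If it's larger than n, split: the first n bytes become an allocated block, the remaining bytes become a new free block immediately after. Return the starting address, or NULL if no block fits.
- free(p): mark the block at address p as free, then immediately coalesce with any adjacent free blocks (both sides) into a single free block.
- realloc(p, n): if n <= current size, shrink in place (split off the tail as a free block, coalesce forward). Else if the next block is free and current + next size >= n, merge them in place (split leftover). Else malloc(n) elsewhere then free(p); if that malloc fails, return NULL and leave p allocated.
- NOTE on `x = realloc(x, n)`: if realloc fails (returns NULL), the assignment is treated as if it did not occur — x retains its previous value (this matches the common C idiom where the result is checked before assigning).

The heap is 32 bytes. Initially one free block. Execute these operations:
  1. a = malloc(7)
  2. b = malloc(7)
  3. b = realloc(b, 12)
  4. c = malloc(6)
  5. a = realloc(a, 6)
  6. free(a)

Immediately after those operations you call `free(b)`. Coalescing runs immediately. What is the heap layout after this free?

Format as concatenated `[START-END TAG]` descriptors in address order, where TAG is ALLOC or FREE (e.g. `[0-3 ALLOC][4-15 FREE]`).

Answer: [0-18 FREE][19-24 ALLOC][25-31 FREE]

Derivation:
Op 1: a = malloc(7) -> a = 0; heap: [0-6 ALLOC][7-31 FREE]
Op 2: b = malloc(7) -> b = 7; heap: [0-6 ALLOC][7-13 ALLOC][14-31 FREE]
Op 3: b = realloc(b, 12) -> b = 7; heap: [0-6 ALLOC][7-18 ALLOC][19-31 FREE]
Op 4: c = malloc(6) -> c = 19; heap: [0-6 ALLOC][7-18 ALLOC][19-24 ALLOC][25-31 FREE]
Op 5: a = realloc(a, 6) -> a = 0; heap: [0-5 ALLOC][6-6 FREE][7-18 ALLOC][19-24 ALLOC][25-31 FREE]
Op 6: free(a) -> (freed a); heap: [0-6 FREE][7-18 ALLOC][19-24 ALLOC][25-31 FREE]
free(b): b = 7 -> block [7-18 ALLOC]; mark free, coalesce with adjacent free neighbors -> [0-18 FREE][19-24 ALLOC][25-31 FREE]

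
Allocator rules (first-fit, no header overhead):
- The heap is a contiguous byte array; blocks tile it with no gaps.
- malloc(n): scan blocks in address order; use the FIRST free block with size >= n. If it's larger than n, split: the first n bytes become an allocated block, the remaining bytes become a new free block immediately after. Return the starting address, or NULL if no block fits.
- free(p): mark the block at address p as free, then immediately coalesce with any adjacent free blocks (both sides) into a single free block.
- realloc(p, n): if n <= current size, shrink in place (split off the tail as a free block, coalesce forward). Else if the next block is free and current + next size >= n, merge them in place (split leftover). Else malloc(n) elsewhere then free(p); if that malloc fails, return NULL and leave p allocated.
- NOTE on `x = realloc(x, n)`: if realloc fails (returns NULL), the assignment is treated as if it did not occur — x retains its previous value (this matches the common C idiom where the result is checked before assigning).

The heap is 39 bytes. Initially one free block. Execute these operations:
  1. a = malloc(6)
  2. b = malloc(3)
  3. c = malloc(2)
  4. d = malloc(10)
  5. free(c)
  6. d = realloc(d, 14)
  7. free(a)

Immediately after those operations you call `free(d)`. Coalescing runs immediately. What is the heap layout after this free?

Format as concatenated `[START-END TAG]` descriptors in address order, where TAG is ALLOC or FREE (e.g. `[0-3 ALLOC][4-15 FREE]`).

Answer: [0-5 FREE][6-8 ALLOC][9-38 FREE]

Derivation:
Op 1: a = malloc(6) -> a = 0; heap: [0-5 ALLOC][6-38 FREE]
Op 2: b = malloc(3) -> b = 6; heap: [0-5 ALLOC][6-8 ALLOC][9-38 FREE]
Op 3: c = malloc(2) -> c = 9; heap: [0-5 ALLOC][6-8 ALLOC][9-10 ALLOC][11-38 FREE]
Op 4: d = malloc(10) -> d = 11; heap: [0-5 ALLOC][6-8 ALLOC][9-10 ALLOC][11-20 ALLOC][21-38 FREE]
Op 5: free(c) -> (freed c); heap: [0-5 ALLOC][6-8 ALLOC][9-10 FREE][11-20 ALLOC][21-38 FREE]
Op 6: d = realloc(d, 14) -> d = 11; heap: [0-5 ALLOC][6-8 ALLOC][9-10 FREE][11-24 ALLOC][25-38 FREE]
Op 7: free(a) -> (freed a); heap: [0-5 FREE][6-8 ALLOC][9-10 FREE][11-24 ALLOC][25-38 FREE]
free(d): d = 11 -> block [11-24 ALLOC]; mark free, coalesce with adjacent free neighbors -> [0-5 FREE][6-8 ALLOC][9-38 FREE]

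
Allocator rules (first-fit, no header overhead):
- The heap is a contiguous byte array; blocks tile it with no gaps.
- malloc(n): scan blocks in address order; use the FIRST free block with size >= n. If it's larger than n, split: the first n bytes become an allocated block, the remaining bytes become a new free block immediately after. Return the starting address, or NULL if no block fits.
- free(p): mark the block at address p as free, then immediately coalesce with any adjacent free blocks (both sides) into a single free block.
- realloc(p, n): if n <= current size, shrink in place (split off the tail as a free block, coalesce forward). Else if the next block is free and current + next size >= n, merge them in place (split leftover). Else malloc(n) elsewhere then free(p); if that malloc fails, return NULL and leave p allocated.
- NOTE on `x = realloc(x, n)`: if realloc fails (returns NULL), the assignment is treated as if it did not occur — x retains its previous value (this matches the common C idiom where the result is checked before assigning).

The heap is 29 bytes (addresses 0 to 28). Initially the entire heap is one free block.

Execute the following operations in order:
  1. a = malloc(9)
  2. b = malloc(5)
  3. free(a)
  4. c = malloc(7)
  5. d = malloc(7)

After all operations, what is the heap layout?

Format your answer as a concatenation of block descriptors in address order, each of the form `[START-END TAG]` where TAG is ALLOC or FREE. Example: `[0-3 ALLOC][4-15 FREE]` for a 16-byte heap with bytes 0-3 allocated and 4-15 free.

Op 1: a = malloc(9) -> a = 0; heap: [0-8 ALLOC][9-28 FREE]
Op 2: b = malloc(5) -> b = 9; heap: [0-8 ALLOC][9-13 ALLOC][14-28 FREE]
Op 3: free(a) -> (freed a); heap: [0-8 FREE][9-13 ALLOC][14-28 FREE]
Op 4: c = malloc(7) -> c = 0; heap: [0-6 ALLOC][7-8 FREE][9-13 ALLOC][14-28 FREE]
Op 5: d = malloc(7) -> d = 14; heap: [0-6 ALLOC][7-8 FREE][9-13 ALLOC][14-20 ALLOC][21-28 FREE]

Answer: [0-6 ALLOC][7-8 FREE][9-13 ALLOC][14-20 ALLOC][21-28 FREE]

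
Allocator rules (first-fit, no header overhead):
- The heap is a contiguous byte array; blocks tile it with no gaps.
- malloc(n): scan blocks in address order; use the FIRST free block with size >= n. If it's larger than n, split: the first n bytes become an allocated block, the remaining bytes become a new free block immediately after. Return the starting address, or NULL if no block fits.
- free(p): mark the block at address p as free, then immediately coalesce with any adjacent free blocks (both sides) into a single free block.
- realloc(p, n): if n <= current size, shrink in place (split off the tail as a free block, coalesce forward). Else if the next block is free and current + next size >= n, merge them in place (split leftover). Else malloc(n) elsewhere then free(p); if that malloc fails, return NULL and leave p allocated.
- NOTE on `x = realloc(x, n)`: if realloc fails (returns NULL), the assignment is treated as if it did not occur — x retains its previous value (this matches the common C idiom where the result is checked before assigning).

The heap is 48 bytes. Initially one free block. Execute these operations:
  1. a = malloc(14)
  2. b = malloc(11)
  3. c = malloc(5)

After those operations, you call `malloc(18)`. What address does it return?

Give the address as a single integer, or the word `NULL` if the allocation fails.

Answer: 30

Derivation:
Op 1: a = malloc(14) -> a = 0; heap: [0-13 ALLOC][14-47 FREE]
Op 2: b = malloc(11) -> b = 14; heap: [0-13 ALLOC][14-24 ALLOC][25-47 FREE]
Op 3: c = malloc(5) -> c = 25; heap: [0-13 ALLOC][14-24 ALLOC][25-29 ALLOC][30-47 FREE]
malloc(18): first-fit scan over [0-13 ALLOC][14-24 ALLOC][25-29 ALLOC][30-47 FREE] -> 30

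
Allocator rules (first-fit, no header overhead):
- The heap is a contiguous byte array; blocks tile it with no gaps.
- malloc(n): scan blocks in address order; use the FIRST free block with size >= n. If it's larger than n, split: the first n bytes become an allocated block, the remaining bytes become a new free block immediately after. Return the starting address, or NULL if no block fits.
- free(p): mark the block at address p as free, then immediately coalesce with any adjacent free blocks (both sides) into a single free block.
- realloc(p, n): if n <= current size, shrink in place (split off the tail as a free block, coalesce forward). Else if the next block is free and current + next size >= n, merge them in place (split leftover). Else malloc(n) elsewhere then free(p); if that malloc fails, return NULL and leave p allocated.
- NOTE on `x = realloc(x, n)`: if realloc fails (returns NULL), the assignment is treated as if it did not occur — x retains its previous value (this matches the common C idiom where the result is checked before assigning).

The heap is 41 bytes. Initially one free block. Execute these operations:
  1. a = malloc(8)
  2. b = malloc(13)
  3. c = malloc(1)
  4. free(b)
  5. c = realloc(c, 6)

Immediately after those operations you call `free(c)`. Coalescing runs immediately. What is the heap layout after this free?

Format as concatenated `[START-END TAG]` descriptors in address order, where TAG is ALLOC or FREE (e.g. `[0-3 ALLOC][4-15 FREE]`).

Op 1: a = malloc(8) -> a = 0; heap: [0-7 ALLOC][8-40 FREE]
Op 2: b = malloc(13) -> b = 8; heap: [0-7 ALLOC][8-20 ALLOC][21-40 FREE]
Op 3: c = malloc(1) -> c = 21; heap: [0-7 ALLOC][8-20 ALLOC][21-21 ALLOC][22-40 FREE]
Op 4: free(b) -> (freed b); heap: [0-7 ALLOC][8-20 FREE][21-21 ALLOC][22-40 FREE]
Op 5: c = realloc(c, 6) -> c = 21; heap: [0-7 ALLOC][8-20 FREE][21-26 ALLOC][27-40 FREE]
free(c): c = 21 -> block [21-26 ALLOC]; mark free, coalesce with adjacent free neighbors -> [0-7 ALLOC][8-40 FREE]

Answer: [0-7 ALLOC][8-40 FREE]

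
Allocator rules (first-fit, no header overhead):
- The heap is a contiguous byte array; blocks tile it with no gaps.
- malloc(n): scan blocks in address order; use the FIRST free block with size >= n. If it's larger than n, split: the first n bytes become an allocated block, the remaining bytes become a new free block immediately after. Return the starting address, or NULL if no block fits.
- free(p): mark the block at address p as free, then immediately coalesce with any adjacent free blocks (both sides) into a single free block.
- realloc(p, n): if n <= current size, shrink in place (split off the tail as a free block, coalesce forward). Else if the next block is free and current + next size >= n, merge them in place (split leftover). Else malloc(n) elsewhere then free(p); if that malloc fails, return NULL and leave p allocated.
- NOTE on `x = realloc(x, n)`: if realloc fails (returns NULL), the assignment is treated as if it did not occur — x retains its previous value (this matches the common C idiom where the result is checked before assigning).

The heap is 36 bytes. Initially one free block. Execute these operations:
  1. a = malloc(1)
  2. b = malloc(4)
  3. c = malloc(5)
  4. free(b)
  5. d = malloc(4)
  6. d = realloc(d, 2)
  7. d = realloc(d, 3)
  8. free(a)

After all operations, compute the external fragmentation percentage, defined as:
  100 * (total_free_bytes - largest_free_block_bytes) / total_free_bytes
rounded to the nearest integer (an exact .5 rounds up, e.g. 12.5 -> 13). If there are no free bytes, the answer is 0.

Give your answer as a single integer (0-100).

Op 1: a = malloc(1) -> a = 0; heap: [0-0 ALLOC][1-35 FREE]
Op 2: b = malloc(4) -> b = 1; heap: [0-0 ALLOC][1-4 ALLOC][5-35 FREE]
Op 3: c = malloc(5) -> c = 5; heap: [0-0 ALLOC][1-4 ALLOC][5-9 ALLOC][10-35 FREE]
Op 4: free(b) -> (freed b); heap: [0-0 ALLOC][1-4 FREE][5-9 ALLOC][10-35 FREE]
Op 5: d = malloc(4) -> d = 1; heap: [0-0 ALLOC][1-4 ALLOC][5-9 ALLOC][10-35 FREE]
Op 6: d = realloc(d, 2) -> d = 1; heap: [0-0 ALLOC][1-2 ALLOC][3-4 FREE][5-9 ALLOC][10-35 FREE]
Op 7: d = realloc(d, 3) -> d = 1; heap: [0-0 ALLOC][1-3 ALLOC][4-4 FREE][5-9 ALLOC][10-35 FREE]
Op 8: free(a) -> (freed a); heap: [0-0 FREE][1-3 ALLOC][4-4 FREE][5-9 ALLOC][10-35 FREE]
Free blocks: [1 1 26] total_free=28 largest=26 -> 100*(28-26)/28 = 200/28 ≈ 7.143 -> rounds to 7

Answer: 7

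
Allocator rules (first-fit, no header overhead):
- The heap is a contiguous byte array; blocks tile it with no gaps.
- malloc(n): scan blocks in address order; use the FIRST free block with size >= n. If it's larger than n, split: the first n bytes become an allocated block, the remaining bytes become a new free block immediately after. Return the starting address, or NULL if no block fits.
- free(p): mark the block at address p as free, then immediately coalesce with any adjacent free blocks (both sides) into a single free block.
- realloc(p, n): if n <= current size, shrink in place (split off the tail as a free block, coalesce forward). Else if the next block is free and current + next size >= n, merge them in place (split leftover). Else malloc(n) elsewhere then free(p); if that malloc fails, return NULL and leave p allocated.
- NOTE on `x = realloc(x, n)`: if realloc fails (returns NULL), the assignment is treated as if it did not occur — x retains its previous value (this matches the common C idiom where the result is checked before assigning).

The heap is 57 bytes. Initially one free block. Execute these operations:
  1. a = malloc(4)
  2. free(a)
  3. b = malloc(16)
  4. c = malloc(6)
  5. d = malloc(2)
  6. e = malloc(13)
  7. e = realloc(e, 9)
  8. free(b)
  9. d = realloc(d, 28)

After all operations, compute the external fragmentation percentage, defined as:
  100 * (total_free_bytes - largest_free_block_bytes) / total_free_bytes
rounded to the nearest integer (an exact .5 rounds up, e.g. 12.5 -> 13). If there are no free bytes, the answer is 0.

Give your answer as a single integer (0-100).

Op 1: a = malloc(4) -> a = 0; heap: [0-3 ALLOC][4-56 FREE]
Op 2: free(a) -> (freed a); heap: [0-56 FREE]
Op 3: b = malloc(16) -> b = 0; heap: [0-15 ALLOC][16-56 FREE]
Op 4: c = malloc(6) -> c = 16; heap: [0-15 ALLOC][16-21 ALLOC][22-56 FREE]
Op 5: d = malloc(2) -> d = 22; heap: [0-15 ALLOC][16-21 ALLOC][22-23 ALLOC][24-56 FREE]
Op 6: e = malloc(13) -> e = 24; heap: [0-15 ALLOC][16-21 ALLOC][22-23 ALLOC][24-36 ALLOC][37-56 FREE]
Op 7: e = realloc(e, 9) -> e = 24; heap: [0-15 ALLOC][16-21 ALLOC][22-23 ALLOC][24-32 ALLOC][33-56 FREE]
Op 8: free(b) -> (freed b); heap: [0-15 FREE][16-21 ALLOC][22-23 ALLOC][24-32 ALLOC][33-56 FREE]
Op 9: d = realloc(d, 28) -> NULL (d unchanged); heap: [0-15 FREE][16-21 ALLOC][22-23 ALLOC][24-32 ALLOC][33-56 FREE]
Free blocks: [16 24] total_free=40 largest=24 -> 100*(40-24)/40 = 1600/40 = 40

Answer: 40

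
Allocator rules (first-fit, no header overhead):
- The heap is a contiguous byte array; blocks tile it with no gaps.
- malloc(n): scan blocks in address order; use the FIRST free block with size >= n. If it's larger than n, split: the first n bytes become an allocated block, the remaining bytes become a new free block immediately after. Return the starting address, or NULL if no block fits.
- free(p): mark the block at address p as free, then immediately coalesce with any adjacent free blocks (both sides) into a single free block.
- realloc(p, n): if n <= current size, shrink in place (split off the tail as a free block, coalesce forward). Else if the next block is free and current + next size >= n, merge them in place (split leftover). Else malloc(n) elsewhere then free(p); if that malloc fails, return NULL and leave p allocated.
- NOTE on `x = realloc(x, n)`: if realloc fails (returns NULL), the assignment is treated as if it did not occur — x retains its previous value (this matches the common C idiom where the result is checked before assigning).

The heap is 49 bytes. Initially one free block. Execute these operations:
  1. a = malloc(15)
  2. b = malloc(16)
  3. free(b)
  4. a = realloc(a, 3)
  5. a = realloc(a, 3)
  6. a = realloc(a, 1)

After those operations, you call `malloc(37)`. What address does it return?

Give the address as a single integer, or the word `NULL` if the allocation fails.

Op 1: a = malloc(15) -> a = 0; heap: [0-14 ALLOC][15-48 FREE]
Op 2: b = malloc(16) -> b = 15; heap: [0-14 ALLOC][15-30 ALLOC][31-48 FREE]
Op 3: free(b) -> (freed b); heap: [0-14 ALLOC][15-48 FREE]
Op 4: a = realloc(a, 3) -> a = 0; heap: [0-2 ALLOC][3-48 FREE]
Op 5: a = realloc(a, 3) -> a = 0; heap: [0-2 ALLOC][3-48 FREE]
Op 6: a = realloc(a, 1) -> a = 0; heap: [0-0 ALLOC][1-48 FREE]
malloc(37): first-fit scan over [0-0 ALLOC][1-48 FREE] -> 1

Answer: 1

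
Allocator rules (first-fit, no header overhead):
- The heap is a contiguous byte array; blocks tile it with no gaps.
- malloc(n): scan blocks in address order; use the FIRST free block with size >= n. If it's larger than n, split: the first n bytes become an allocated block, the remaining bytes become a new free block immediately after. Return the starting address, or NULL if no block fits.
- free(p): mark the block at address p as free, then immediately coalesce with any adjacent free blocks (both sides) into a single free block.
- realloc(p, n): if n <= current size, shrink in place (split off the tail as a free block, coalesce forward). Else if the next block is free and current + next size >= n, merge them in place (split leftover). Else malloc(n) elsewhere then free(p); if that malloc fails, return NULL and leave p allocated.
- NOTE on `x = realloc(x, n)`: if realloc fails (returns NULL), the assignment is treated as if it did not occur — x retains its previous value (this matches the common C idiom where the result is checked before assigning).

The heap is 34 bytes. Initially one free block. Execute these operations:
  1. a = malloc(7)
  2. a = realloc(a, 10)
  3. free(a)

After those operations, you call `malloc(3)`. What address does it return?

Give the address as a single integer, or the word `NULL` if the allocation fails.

Op 1: a = malloc(7) -> a = 0; heap: [0-6 ALLOC][7-33 FREE]
Op 2: a = realloc(a, 10) -> a = 0; heap: [0-9 ALLOC][10-33 FREE]
Op 3: free(a) -> (freed a); heap: [0-33 FREE]
malloc(3): first-fit scan over [0-33 FREE] -> 0

Answer: 0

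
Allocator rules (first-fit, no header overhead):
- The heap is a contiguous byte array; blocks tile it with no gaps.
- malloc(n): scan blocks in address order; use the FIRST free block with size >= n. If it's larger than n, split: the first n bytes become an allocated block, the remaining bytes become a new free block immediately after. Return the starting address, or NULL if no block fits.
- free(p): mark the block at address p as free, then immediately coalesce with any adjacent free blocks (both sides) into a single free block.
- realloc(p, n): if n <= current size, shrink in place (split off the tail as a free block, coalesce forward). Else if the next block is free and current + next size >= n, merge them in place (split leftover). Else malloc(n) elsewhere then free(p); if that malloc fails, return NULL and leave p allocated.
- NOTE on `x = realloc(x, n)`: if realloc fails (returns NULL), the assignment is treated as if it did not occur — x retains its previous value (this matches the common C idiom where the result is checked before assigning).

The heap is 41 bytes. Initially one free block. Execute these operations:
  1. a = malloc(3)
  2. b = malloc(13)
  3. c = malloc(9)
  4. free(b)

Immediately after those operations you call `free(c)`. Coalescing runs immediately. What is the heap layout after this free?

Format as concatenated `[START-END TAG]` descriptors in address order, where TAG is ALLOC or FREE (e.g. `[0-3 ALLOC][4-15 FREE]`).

Op 1: a = malloc(3) -> a = 0; heap: [0-2 ALLOC][3-40 FREE]
Op 2: b = malloc(13) -> b = 3; heap: [0-2 ALLOC][3-15 ALLOC][16-40 FREE]
Op 3: c = malloc(9) -> c = 16; heap: [0-2 ALLOC][3-15 ALLOC][16-24 ALLOC][25-40 FREE]
Op 4: free(b) -> (freed b); heap: [0-2 ALLOC][3-15 FREE][16-24 ALLOC][25-40 FREE]
free(c): c = 16 -> block [16-24 ALLOC]; mark free, coalesce with adjacent free neighbors -> [0-2 ALLOC][3-40 FREE]

Answer: [0-2 ALLOC][3-40 FREE]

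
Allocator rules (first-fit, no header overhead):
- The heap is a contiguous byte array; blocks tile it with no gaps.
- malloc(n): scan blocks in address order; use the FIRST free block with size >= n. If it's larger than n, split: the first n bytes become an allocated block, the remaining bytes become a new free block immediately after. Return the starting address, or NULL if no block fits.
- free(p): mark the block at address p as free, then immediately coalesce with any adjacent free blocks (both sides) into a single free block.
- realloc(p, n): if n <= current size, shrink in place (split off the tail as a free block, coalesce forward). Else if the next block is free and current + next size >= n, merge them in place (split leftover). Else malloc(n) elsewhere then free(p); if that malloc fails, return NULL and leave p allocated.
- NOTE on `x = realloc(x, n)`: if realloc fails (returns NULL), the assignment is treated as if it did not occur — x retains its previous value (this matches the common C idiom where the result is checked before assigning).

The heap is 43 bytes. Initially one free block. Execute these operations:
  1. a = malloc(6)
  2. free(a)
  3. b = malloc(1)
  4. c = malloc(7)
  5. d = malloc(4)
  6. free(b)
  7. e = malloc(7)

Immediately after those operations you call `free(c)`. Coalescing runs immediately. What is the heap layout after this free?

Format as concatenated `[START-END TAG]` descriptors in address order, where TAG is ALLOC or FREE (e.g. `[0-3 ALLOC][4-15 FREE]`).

Op 1: a = malloc(6) -> a = 0; heap: [0-5 ALLOC][6-42 FREE]
Op 2: free(a) -> (freed a); heap: [0-42 FREE]
Op 3: b = malloc(1) -> b = 0; heap: [0-0 ALLOC][1-42 FREE]
Op 4: c = malloc(7) -> c = 1; heap: [0-0 ALLOC][1-7 ALLOC][8-42 FREE]
Op 5: d = malloc(4) -> d = 8; heap: [0-0 ALLOC][1-7 ALLOC][8-11 ALLOC][12-42 FREE]
Op 6: free(b) -> (freed b); heap: [0-0 FREE][1-7 ALLOC][8-11 ALLOC][12-42 FREE]
Op 7: e = malloc(7) -> e = 12; heap: [0-0 FREE][1-7 ALLOC][8-11 ALLOC][12-18 ALLOC][19-42 FREE]
free(c): c = 1 -> block [1-7 ALLOC]; mark free, coalesce with adjacent free neighbors -> [0-7 FREE][8-11 ALLOC][12-18 ALLOC][19-42 FREE]

Answer: [0-7 FREE][8-11 ALLOC][12-18 ALLOC][19-42 FREE]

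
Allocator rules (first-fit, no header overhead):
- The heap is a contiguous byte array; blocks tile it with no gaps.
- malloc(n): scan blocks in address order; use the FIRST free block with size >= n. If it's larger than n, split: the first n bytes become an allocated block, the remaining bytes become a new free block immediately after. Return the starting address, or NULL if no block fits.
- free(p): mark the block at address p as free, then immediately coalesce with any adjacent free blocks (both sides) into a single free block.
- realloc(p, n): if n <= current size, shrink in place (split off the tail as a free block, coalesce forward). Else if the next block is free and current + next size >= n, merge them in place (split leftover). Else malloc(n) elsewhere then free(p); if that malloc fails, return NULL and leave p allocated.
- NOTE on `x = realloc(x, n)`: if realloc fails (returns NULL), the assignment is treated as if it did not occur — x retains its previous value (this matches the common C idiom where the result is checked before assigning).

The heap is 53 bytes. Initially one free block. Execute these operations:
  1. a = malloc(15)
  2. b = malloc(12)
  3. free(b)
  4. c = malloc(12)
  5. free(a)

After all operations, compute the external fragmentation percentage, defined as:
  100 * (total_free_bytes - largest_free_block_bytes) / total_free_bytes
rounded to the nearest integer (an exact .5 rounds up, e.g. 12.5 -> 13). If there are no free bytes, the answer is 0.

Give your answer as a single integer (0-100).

Op 1: a = malloc(15) -> a = 0; heap: [0-14 ALLOC][15-52 FREE]
Op 2: b = malloc(12) -> b = 15; heap: [0-14 ALLOC][15-26 ALLOC][27-52 FREE]
Op 3: free(b) -> (freed b); heap: [0-14 ALLOC][15-52 FREE]
Op 4: c = malloc(12) -> c = 15; heap: [0-14 ALLOC][15-26 ALLOC][27-52 FREE]
Op 5: free(a) -> (freed a); heap: [0-14 FREE][15-26 ALLOC][27-52 FREE]
Free blocks: [15 26] total_free=41 largest=26 -> 100*(41-26)/41 = 1500/41 ≈ 36.585 -> rounds to 37

Answer: 37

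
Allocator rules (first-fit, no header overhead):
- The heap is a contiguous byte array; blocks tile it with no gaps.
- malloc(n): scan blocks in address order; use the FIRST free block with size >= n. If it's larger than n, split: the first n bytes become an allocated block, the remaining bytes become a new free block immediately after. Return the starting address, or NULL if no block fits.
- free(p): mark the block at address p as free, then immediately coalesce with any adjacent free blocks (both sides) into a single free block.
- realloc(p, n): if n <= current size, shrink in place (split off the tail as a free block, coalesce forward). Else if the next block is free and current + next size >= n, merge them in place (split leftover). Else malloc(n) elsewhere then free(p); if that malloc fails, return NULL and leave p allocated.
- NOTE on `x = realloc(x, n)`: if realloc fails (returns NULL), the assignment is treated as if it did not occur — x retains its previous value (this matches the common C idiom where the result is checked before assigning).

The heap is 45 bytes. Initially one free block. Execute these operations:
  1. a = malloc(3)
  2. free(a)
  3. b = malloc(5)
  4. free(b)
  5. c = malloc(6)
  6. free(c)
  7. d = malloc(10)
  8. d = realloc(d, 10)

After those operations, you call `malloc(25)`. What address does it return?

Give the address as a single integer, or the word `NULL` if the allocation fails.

Op 1: a = malloc(3) -> a = 0; heap: [0-2 ALLOC][3-44 FREE]
Op 2: free(a) -> (freed a); heap: [0-44 FREE]
Op 3: b = malloc(5) -> b = 0; heap: [0-4 ALLOC][5-44 FREE]
Op 4: free(b) -> (freed b); heap: [0-44 FREE]
Op 5: c = malloc(6) -> c = 0; heap: [0-5 ALLOC][6-44 FREE]
Op 6: free(c) -> (freed c); heap: [0-44 FREE]
Op 7: d = malloc(10) -> d = 0; heap: [0-9 ALLOC][10-44 FREE]
Op 8: d = realloc(d, 10) -> d = 0; heap: [0-9 ALLOC][10-44 FREE]
malloc(25): first-fit scan over [0-9 ALLOC][10-44 FREE] -> 10

Answer: 10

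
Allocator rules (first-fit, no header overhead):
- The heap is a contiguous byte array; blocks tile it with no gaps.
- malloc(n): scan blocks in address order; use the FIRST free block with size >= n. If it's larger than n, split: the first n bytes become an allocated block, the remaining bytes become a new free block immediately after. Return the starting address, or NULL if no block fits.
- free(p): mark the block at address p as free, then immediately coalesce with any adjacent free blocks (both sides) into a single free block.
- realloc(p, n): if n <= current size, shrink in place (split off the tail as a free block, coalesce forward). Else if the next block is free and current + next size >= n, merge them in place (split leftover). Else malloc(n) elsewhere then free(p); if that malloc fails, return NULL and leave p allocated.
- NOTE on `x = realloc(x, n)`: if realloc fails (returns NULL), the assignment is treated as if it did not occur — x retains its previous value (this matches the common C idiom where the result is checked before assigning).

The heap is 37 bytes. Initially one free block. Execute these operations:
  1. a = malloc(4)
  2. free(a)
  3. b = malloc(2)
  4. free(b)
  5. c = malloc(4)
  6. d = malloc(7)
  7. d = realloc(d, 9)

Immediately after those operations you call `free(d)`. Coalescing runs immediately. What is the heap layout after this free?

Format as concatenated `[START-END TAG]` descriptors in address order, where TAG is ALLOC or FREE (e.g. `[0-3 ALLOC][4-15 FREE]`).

Answer: [0-3 ALLOC][4-36 FREE]

Derivation:
Op 1: a = malloc(4) -> a = 0; heap: [0-3 ALLOC][4-36 FREE]
Op 2: free(a) -> (freed a); heap: [0-36 FREE]
Op 3: b = malloc(2) -> b = 0; heap: [0-1 ALLOC][2-36 FREE]
Op 4: free(b) -> (freed b); heap: [0-36 FREE]
Op 5: c = malloc(4) -> c = 0; heap: [0-3 ALLOC][4-36 FREE]
Op 6: d = malloc(7) -> d = 4; heap: [0-3 ALLOC][4-10 ALLOC][11-36 FREE]
Op 7: d = realloc(d, 9) -> d = 4; heap: [0-3 ALLOC][4-12 ALLOC][13-36 FREE]
free(d): d = 4 -> block [4-12 ALLOC]; mark free, coalesce with adjacent free neighbors -> [0-3 ALLOC][4-36 FREE]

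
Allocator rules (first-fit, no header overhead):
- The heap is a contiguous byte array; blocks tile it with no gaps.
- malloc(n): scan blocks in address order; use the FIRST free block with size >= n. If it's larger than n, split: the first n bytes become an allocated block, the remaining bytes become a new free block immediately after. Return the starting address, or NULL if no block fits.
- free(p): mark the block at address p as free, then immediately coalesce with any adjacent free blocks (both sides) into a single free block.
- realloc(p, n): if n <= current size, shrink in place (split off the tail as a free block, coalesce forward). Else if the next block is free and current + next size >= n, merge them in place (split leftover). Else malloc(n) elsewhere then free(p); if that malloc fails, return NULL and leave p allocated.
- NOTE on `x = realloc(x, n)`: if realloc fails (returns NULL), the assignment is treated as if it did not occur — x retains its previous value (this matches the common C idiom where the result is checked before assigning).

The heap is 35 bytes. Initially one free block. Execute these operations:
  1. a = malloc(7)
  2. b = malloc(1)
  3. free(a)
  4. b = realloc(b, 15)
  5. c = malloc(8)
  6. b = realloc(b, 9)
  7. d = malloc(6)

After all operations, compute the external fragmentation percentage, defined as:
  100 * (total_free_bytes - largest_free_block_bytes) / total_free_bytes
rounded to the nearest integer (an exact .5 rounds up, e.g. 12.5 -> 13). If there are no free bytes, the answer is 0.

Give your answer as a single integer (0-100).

Op 1: a = malloc(7) -> a = 0; heap: [0-6 ALLOC][7-34 FREE]
Op 2: b = malloc(1) -> b = 7; heap: [0-6 ALLOC][7-7 ALLOC][8-34 FREE]
Op 3: free(a) -> (freed a); heap: [0-6 FREE][7-7 ALLOC][8-34 FREE]
Op 4: b = realloc(b, 15) -> b = 7; heap: [0-6 FREE][7-21 ALLOC][22-34 FREE]
Op 5: c = malloc(8) -> c = 22; heap: [0-6 FREE][7-21 ALLOC][22-29 ALLOC][30-34 FREE]
Op 6: b = realloc(b, 9) -> b = 7; heap: [0-6 FREE][7-15 ALLOC][16-21 FREE][22-29 ALLOC][30-34 FREE]
Op 7: d = malloc(6) -> d = 0; heap: [0-5 ALLOC][6-6 FREE][7-15 ALLOC][16-21 FREE][22-29 ALLOC][30-34 FREE]
Free blocks: [1 6 5] total_free=12 largest=6 -> 100*(12-6)/12 = 600/12 = 50

Answer: 50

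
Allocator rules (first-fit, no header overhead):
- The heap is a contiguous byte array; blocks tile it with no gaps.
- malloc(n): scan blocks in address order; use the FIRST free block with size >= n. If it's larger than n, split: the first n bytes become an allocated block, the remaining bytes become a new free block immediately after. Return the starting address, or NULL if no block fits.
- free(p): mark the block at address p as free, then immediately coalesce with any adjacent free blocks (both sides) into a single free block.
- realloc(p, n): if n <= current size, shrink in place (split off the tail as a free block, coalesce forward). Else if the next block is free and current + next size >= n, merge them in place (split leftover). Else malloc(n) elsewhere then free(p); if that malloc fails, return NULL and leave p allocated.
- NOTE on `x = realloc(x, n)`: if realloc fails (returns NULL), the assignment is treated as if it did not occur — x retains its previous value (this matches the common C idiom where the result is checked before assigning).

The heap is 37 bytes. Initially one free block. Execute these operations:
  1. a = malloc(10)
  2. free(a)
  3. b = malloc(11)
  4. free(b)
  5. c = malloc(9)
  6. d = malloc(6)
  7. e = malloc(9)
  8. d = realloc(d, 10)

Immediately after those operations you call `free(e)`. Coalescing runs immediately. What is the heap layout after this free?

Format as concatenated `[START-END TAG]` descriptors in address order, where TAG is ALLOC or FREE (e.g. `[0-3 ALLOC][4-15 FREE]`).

Answer: [0-8 ALLOC][9-23 FREE][24-33 ALLOC][34-36 FREE]

Derivation:
Op 1: a = malloc(10) -> a = 0; heap: [0-9 ALLOC][10-36 FREE]
Op 2: free(a) -> (freed a); heap: [0-36 FREE]
Op 3: b = malloc(11) -> b = 0; heap: [0-10 ALLOC][11-36 FREE]
Op 4: free(b) -> (freed b); heap: [0-36 FREE]
Op 5: c = malloc(9) -> c = 0; heap: [0-8 ALLOC][9-36 FREE]
Op 6: d = malloc(6) -> d = 9; heap: [0-8 ALLOC][9-14 ALLOC][15-36 FREE]
Op 7: e = malloc(9) -> e = 15; heap: [0-8 ALLOC][9-14 ALLOC][15-23 ALLOC][24-36 FREE]
Op 8: d = realloc(d, 10) -> d = 24; heap: [0-8 ALLOC][9-14 FREE][15-23 ALLOC][24-33 ALLOC][34-36 FREE]
free(e): e = 15 -> block [15-23 ALLOC]; mark free, coalesce with adjacent free neighbors -> [0-8 ALLOC][9-23 FREE][24-33 ALLOC][34-36 FREE]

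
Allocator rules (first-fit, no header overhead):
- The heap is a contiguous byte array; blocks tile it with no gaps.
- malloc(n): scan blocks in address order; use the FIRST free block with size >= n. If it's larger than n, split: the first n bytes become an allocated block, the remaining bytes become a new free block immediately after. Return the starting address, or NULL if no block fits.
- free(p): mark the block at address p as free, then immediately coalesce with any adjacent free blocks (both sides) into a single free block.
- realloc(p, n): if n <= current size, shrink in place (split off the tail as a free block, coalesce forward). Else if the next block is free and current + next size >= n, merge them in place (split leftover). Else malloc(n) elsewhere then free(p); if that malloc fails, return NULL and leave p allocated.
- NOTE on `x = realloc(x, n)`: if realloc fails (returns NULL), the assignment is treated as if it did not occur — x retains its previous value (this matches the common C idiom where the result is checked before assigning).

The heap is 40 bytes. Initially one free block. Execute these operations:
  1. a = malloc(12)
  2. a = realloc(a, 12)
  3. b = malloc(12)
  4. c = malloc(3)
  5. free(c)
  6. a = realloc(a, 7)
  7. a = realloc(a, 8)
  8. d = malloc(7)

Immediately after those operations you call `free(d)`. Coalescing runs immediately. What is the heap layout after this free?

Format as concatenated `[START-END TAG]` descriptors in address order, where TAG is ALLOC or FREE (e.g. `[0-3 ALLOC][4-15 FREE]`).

Op 1: a = malloc(12) -> a = 0; heap: [0-11 ALLOC][12-39 FREE]
Op 2: a = realloc(a, 12) -> a = 0; heap: [0-11 ALLOC][12-39 FREE]
Op 3: b = malloc(12) -> b = 12; heap: [0-11 ALLOC][12-23 ALLOC][24-39 FREE]
Op 4: c = malloc(3) -> c = 24; heap: [0-11 ALLOC][12-23 ALLOC][24-26 ALLOC][27-39 FREE]
Op 5: free(c) -> (freed c); heap: [0-11 ALLOC][12-23 ALLOC][24-39 FREE]
Op 6: a = realloc(a, 7) -> a = 0; heap: [0-6 ALLOC][7-11 FREE][12-23 ALLOC][24-39 FREE]
Op 7: a = realloc(a, 8) -> a = 0; heap: [0-7 ALLOC][8-11 FREE][12-23 ALLOC][24-39 FREE]
Op 8: d = malloc(7) -> d = 24; heap: [0-7 ALLOC][8-11 FREE][12-23 ALLOC][24-30 ALLOC][31-39 FREE]
free(d): d = 24 -> block [24-30 ALLOC]; mark free, coalesce with adjacent free neighbors -> [0-7 ALLOC][8-11 FREE][12-23 ALLOC][24-39 FREE]

Answer: [0-7 ALLOC][8-11 FREE][12-23 ALLOC][24-39 FREE]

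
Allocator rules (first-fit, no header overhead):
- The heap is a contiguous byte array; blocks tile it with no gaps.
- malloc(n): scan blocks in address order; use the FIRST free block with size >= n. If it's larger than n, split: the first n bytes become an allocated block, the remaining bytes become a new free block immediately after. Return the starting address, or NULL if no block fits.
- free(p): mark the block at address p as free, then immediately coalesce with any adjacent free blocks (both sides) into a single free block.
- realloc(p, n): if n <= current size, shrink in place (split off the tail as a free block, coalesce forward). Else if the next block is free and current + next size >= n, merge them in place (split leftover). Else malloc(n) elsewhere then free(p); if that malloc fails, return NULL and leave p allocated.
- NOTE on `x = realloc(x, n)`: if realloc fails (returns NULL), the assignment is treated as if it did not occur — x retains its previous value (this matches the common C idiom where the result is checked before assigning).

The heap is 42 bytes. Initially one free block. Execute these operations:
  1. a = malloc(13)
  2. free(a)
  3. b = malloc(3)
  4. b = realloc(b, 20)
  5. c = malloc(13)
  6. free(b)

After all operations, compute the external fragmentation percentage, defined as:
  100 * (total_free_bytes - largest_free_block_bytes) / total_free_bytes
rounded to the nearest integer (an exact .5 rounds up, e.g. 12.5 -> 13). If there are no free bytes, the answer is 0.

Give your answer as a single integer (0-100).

Answer: 31

Derivation:
Op 1: a = malloc(13) -> a = 0; heap: [0-12 ALLOC][13-41 FREE]
Op 2: free(a) -> (freed a); heap: [0-41 FREE]
Op 3: b = malloc(3) -> b = 0; heap: [0-2 ALLOC][3-41 FREE]
Op 4: b = realloc(b, 20) -> b = 0; heap: [0-19 ALLOC][20-41 FREE]
Op 5: c = malloc(13) -> c = 20; heap: [0-19 ALLOC][20-32 ALLOC][33-41 FREE]
Op 6: free(b) -> (freed b); heap: [0-19 FREE][20-32 ALLOC][33-41 FREE]
Free blocks: [20 9] total_free=29 largest=20 -> 100*(29-20)/29 = 900/29 ≈ 31.034 -> rounds to 31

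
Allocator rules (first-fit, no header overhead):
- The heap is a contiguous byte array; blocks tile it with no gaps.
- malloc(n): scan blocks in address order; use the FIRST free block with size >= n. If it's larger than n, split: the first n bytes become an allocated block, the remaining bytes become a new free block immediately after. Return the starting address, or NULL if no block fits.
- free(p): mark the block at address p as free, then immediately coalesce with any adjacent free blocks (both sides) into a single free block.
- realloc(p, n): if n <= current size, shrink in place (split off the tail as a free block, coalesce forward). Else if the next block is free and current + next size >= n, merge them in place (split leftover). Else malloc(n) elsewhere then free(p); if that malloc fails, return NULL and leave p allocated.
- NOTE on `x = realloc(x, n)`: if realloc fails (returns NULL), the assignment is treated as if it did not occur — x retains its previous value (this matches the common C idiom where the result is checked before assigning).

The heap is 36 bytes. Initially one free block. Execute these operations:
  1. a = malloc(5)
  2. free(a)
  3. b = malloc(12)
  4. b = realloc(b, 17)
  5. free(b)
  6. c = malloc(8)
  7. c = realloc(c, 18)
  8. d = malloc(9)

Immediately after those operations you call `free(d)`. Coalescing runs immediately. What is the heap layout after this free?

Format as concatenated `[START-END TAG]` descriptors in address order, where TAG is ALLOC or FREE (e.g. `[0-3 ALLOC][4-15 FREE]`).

Answer: [0-17 ALLOC][18-35 FREE]

Derivation:
Op 1: a = malloc(5) -> a = 0; heap: [0-4 ALLOC][5-35 FREE]
Op 2: free(a) -> (freed a); heap: [0-35 FREE]
Op 3: b = malloc(12) -> b = 0; heap: [0-11 ALLOC][12-35 FREE]
Op 4: b = realloc(b, 17) -> b = 0; heap: [0-16 ALLOC][17-35 FREE]
Op 5: free(b) -> (freed b); heap: [0-35 FREE]
Op 6: c = malloc(8) -> c = 0; heap: [0-7 ALLOC][8-35 FREE]
Op 7: c = realloc(c, 18) -> c = 0; heap: [0-17 ALLOC][18-35 FREE]
Op 8: d = malloc(9) -> d = 18; heap: [0-17 ALLOC][18-26 ALLOC][27-35 FREE]
free(d): d = 18 -> block [18-26 ALLOC]; mark free, coalesce with adjacent free neighbors -> [0-17 ALLOC][18-35 FREE]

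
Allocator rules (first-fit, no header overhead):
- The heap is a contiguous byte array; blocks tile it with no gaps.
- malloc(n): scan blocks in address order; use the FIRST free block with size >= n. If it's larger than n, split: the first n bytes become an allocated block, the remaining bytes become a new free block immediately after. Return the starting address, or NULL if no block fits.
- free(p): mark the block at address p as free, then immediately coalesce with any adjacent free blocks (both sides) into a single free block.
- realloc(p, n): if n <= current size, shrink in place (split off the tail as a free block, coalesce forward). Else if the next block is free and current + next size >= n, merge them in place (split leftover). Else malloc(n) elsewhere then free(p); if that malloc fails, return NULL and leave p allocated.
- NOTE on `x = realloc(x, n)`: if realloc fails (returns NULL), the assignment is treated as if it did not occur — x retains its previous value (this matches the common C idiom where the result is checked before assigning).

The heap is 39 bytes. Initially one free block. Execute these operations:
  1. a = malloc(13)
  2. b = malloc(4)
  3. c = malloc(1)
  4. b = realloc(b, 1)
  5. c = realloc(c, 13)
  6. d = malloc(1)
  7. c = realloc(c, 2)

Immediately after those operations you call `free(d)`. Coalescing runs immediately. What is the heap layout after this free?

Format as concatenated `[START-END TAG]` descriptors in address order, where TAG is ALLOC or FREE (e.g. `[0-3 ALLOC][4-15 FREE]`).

Answer: [0-12 ALLOC][13-13 ALLOC][14-16 FREE][17-18 ALLOC][19-38 FREE]

Derivation:
Op 1: a = malloc(13) -> a = 0; heap: [0-12 ALLOC][13-38 FREE]
Op 2: b = malloc(4) -> b = 13; heap: [0-12 ALLOC][13-16 ALLOC][17-38 FREE]
Op 3: c = malloc(1) -> c = 17; heap: [0-12 ALLOC][13-16 ALLOC][17-17 ALLOC][18-38 FREE]
Op 4: b = realloc(b, 1) -> b = 13; heap: [0-12 ALLOC][13-13 ALLOC][14-16 FREE][17-17 ALLOC][18-38 FREE]
Op 5: c = realloc(c, 13) -> c = 17; heap: [0-12 ALLOC][13-13 ALLOC][14-16 FREE][17-29 ALLOC][30-38 FREE]
Op 6: d = malloc(1) -> d = 14; heap: [0-12 ALLOC][13-13 ALLOC][14-14 ALLOC][15-16 FREE][17-29 ALLOC][30-38 FREE]
Op 7: c = realloc(c, 2) -> c = 17; heap: [0-12 ALLOC][13-13 ALLOC][14-14 ALLOC][15-16 FREE][17-18 ALLOC][19-38 FREE]
free(d): d = 14 -> block [14-14 ALLOC]; mark free, coalesce with adjacent free neighbors -> [0-12 ALLOC][13-13 ALLOC][14-16 FREE][17-18 ALLOC][19-38 FREE]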